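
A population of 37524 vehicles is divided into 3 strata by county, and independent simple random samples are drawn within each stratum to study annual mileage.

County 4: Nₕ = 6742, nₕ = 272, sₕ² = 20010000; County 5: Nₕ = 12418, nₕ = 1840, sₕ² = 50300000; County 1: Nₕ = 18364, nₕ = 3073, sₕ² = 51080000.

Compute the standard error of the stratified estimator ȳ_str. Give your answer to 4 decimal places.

Var(ȳ_str) = Σₕ Wₕ²(1 − fₕ)sₕ²/nₕ with Wₕ = Nₕ/N, N = 37524.
County 4: Wₕ = 0.17967168; term = 0.17967168²·(1 − 0.04034411)·20010000/272 = 2279.0453.
County 5: Wₕ = 0.33093487; term = 0.33093487²·(1 − 0.14817201)·50300000/1840 = 2550.2757.
County 1: Wₕ = 0.48939345; term = 0.48939345²·(1 − 0.16733827)·51080000/3073 = 3314.9215.
Sum = 8144.2425.
SE = √(8144.2425) = 90.2455.

90.2455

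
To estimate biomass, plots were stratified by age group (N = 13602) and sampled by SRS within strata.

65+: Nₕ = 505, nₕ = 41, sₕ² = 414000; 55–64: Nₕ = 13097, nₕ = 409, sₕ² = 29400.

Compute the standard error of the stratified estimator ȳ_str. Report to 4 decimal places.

Var(ȳ_str) = Σₕ Wₕ²(1 − fₕ)sₕ²/nₕ with Wₕ = Nₕ/N, N = 13602.
65+: Wₕ = 0.03712689; term = 0.03712689²·(1 − 0.08118812)·414000/41 = 12.78852.
55–64: Wₕ = 0.96287311; term = 0.96287311²·(1 − 0.03122853)·29400/409 = 64.562967.
Sum = 77.351487.
SE = √(77.351487) = 8.7950.

8.7950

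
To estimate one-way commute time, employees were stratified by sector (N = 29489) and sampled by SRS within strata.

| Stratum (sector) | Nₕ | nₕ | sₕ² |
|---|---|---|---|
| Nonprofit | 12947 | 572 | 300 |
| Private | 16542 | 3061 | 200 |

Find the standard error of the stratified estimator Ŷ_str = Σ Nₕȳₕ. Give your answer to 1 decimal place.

Var(Ŷ_str) = Σₕ Nₕ²(1 − fₕ)sₕ²/nₕ.
Nonprofit: 12947²·(1 − 572/12947)·300/572 = 8.403101 × 10^7.
Private: 16542²·(1 − 3061/16542)·200/3061 = 1.4570578 × 10^7.
Sum = 9.8601588 × 10^7.
SE = √(9.8601588 × 10^7) = 9929.8.

9929.8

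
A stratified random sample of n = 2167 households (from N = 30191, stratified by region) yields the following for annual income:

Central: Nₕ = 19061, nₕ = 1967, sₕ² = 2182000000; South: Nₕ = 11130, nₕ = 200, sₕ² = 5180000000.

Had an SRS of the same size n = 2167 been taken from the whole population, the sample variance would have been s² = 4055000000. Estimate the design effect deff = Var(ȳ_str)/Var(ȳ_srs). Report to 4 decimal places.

2.2184

Var(ȳ_str) = Σ Wₕ²(1−fₕ)sₕ²/nₕ with Wₕ = Nₕ/30191:
  Central: (19061/30191)²·(1−1967/19061)·2182000000/1967 = 396537.96
  South: (11130/30191)²·(1−200/11130)·5180000000/200 = 3.4566873 × 10^6
  → Var(ȳ_str) = 3.8532253 × 10^6.
Var(ȳ_srs) = (1 − 2167/30191)·4055000000/2167 = 1.736939 × 10^6.
deff = (3.8532253 × 10^6) / (1.736939 × 10^6) = 2.2184.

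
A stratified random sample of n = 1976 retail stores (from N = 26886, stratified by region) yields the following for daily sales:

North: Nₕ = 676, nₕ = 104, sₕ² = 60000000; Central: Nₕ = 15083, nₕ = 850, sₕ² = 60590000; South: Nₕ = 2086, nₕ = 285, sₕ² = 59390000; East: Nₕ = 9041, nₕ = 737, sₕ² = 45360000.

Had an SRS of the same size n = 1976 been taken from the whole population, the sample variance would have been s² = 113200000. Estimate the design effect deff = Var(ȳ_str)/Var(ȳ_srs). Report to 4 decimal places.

0.5455

Var(ȳ_str) = Σ Wₕ²(1−fₕ)sₕ²/nₕ with Wₕ = Nₕ/26886:
  North: (676/26886)²·(1−104/676)·60000000/104 = 308.60876
  Central: (15083/26886)²·(1−850/15083)·60590000/850 = 21169.657
  South: (2086/26886)²·(1−285/2086)·59390000/285 = 1083.039
  East: (9041/26886)²·(1−737/9041)·45360000/737 = 6392.2975
  → Var(ȳ_str) = 28953.602.
Var(ȳ_srs) = (1 − 1976/26886)·113200000/1976 = 53077.08.
deff = 28953.602 / 53077.08 = 0.5455.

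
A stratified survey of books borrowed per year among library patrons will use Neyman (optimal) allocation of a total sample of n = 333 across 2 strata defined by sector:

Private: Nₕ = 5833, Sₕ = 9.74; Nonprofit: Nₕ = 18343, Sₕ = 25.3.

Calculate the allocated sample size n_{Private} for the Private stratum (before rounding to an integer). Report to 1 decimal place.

36.3

Neyman allocation: nₕ = n·NₕSₕ / Σⱼ NⱼSⱼ.
Σ NⱼSⱼ = 5833·9.74 + 18343·25.3 = 520891.32.
n_{Private} = 333·5833·9.74 / 520891.32 = 36.3.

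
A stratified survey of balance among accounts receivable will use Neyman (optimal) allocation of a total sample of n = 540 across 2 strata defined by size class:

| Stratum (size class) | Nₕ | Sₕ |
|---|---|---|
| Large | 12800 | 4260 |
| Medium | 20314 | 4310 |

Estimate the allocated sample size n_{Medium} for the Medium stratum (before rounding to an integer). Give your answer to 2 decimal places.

Neyman allocation: nₕ = n·NₕSₕ / Σⱼ NⱼSⱼ.
Σ NⱼSⱼ = 12800·4260 + 20314·4310 = 1.4208134 × 10^8.
n_{Medium} = 540·20314·4310 / (1.4208134 × 10^8) = 332.76.

332.76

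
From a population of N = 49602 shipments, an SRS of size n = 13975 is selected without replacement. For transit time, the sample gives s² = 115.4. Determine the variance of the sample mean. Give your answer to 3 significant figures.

Under SRS without replacement, Var(ȳ) = (1 − f)·s²/n with f = n/N = 13975/49602 = 0.28174267.
Var(ȳ) = (1 − 0.28174267)·115.4/13975 = 0.71825733·0.0082576029 = 0.0059310838.

0.00593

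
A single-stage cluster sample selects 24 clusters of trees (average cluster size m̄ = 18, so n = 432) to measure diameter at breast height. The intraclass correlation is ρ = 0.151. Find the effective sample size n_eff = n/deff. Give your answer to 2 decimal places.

121.11

deff = 1 + (18 − 1)·0.151 = 1 + 2.567 = 3.567.
n_eff = 432 / 3.567 = 121.11.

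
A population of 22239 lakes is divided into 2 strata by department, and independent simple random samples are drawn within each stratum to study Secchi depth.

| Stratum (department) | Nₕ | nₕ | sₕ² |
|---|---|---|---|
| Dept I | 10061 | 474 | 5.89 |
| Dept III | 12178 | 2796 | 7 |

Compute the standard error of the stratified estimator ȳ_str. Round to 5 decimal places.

Var(ȳ_str) = Σₕ Wₕ²(1 − fₕ)sₕ²/nₕ with Wₕ = Nₕ/N, N = 22239.
Dept I: Wₕ = 0.45240344; term = 0.45240344²·(1 − 0.04711261)·5.89/474 = 0.0024234291.
Dept III: Wₕ = 0.54759656; term = 0.54759656²·(1 − 0.22959435)·7/2796 = 5.7836468 × 10^-4.
Sum = 0.0030017938.
SE = √(0.0030017938) = 0.05479.

0.05479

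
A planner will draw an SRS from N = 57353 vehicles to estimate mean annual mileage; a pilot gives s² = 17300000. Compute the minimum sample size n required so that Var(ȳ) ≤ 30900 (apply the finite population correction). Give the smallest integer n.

Without fpc, n₀ = s²/D = 17300000/30900 = 559.8706.
With fpc, (1 − n/N)·s²/n ≤ D requires n ≥ n₀/(1 + n₀/N) = 559.8706/(1 + 559.8706/57353) = 554.4581.
Rounding up, n = 555.

555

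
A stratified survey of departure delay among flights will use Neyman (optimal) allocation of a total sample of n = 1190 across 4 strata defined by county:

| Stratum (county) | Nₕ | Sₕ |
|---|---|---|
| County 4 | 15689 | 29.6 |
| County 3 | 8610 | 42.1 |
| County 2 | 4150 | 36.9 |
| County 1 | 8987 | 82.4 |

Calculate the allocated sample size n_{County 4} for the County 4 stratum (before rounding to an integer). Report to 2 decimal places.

Neyman allocation: nₕ = n·NₕSₕ / Σⱼ NⱼSⱼ.
Σ NⱼSⱼ = 15689·29.6 + 8610·42.1 + 4150·36.9 + 8987·82.4 = 1.7205392 × 10^6.
n_{County 4} = 1190·15689·29.6 / (1.7205392 × 10^6) = 321.20.

321.20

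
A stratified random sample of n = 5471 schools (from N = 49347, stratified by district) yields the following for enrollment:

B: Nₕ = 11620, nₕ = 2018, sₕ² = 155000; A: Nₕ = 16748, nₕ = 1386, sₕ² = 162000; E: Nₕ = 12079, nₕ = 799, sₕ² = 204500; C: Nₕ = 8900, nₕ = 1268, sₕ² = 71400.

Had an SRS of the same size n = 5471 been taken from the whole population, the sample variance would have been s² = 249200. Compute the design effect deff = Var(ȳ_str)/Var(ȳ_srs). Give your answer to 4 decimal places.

Var(ȳ_str) = Σ Wₕ²(1−fₕ)sₕ²/nₕ with Wₕ = Nₕ/49347:
  B: (11620/49347)²·(1−2018/11620)·155000/2018 = 3.5193046
  A: (16748/49347)²·(1−1386/16748)·162000/1386 = 12.349261
  E: (12079/49347)²·(1−799/12079)·204500/799 = 14.320728
  C: (8900/49347)²·(1−1268/8900)·71400/1268 = 1.5706731
  → Var(ȳ_str) = 31.759967.
Var(ȳ_srs) = (1 − 5471/49347)·249200/5471 = 40.499307.
deff = 31.759967 / 40.499307 = 0.7842.

0.7842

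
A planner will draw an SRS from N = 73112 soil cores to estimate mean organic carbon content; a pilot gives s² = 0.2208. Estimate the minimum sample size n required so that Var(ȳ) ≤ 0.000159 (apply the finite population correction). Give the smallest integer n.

1363

Without fpc, n₀ = s²/D = 0.2208/0.000159 = 1388.6792.
With fpc, (1 − n/N)·s²/n ≤ D requires n ≥ n₀/(1 + n₀/N) = 1388.6792/(1 + 1388.6792/73112) = 1362.7945.
Rounding up, n = 1363.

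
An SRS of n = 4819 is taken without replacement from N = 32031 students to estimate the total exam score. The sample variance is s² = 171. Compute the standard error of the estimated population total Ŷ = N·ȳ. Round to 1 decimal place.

5561.4

Var(Ŷ) = N²·Var(ȳ) = N²·(1 − n/N)·s²/n.
f = 4819/32031 = 0.15044800; Var(ȳ) = 0.84955200·171/4819 = 0.030145962.
Var(Ŷ) = 32031² · 0.030145962 = 3.0929304 × 10^7.
SE(Ŷ) = √(3.0929304 × 10^7) = 5561.4.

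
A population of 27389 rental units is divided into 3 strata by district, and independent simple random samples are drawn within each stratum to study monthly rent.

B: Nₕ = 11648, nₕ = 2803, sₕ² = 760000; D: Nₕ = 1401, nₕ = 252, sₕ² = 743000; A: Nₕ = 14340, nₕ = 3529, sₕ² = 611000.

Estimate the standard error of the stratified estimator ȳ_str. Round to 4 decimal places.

Var(ȳ_str) = Σₕ Wₕ²(1 − fₕ)sₕ²/nₕ with Wₕ = Nₕ/N, N = 27389.
B: Wₕ = 0.42528022; term = 0.42528022²·(1 − 0.24064217)·760000/2803 = 37.238085.
D: Wₕ = 0.05115192; term = 0.05115192²·(1 − 0.17987152)·743000/252 = 6.3269454.
A: Wₕ = 0.52356786; term = 0.52356786²·(1 − 0.24609484)·611000/3529 = 35.780979.
Sum = 79.346009.
SE = √(79.346009) = 8.9076.

8.9076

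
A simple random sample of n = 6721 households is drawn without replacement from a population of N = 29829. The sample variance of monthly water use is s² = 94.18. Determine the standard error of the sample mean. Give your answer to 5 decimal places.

Under SRS without replacement, Var(ȳ) = (1 − f)·s²/n with f = n/N = 6721/29829 = 0.22531764.
Var(ȳ) = (1 − 0.22531764)·94.18/6721 = 0.77468236·0.014012796 = 0.010855466.
SE(ȳ) = √(0.010855466) = 0.10419.

0.10419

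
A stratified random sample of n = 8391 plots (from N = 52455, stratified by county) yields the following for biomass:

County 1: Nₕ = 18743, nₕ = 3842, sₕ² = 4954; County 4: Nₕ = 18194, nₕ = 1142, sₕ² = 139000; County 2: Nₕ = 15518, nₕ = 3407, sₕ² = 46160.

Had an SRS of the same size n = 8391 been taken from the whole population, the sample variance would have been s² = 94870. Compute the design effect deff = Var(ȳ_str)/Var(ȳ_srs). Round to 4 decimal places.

Var(ȳ_str) = Σ Wₕ²(1−fₕ)sₕ²/nₕ with Wₕ = Nₕ/52455:
  County 1: (18743/52455)²·(1−3842/18743)·4954/3842 = 0.13088184
  County 4: (18194/52455)²·(1−1142/18194)·139000/1142 = 13.723928
  County 2: (15518/52455)²·(1−3407/15518)·46160/3407 = 0.92541308
  → Var(ȳ_str) = 14.780223.
Var(ȳ_srs) = (1 − 8391/52455)·94870/8391 = 9.4975635.
deff = 14.780223 / 9.4975635 = 1.5562.

1.5562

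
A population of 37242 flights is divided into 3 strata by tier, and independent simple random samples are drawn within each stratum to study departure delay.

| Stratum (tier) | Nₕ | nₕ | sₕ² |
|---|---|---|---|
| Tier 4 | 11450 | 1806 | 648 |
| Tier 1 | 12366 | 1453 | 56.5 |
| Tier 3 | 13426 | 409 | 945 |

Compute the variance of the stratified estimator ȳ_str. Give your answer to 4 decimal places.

Var(ȳ_str) = Σₕ Wₕ²(1 − fₕ)sₕ²/nₕ with Wₕ = Nₕ/N, N = 37242.
Tier 4: Wₕ = 0.30744858; term = 0.30744858²·(1 − 0.15772926)·648/1806 = 0.028566298.
Tier 1: Wₕ = 0.33204447; term = 0.33204447²·(1 − 0.11749960)·56.5/1453 = 0.0037834695.
Tier 3: Wₕ = 0.36050695; term = 0.36050695²·(1 − 0.03046328)·945/409 = 0.29113878.
Sum = 0.32348855.

0.3235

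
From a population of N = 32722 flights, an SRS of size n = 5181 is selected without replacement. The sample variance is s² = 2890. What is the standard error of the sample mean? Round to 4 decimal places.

0.6852

Under SRS without replacement, Var(ȳ) = (1 − f)·s²/n with f = n/N = 5181/32722 = 0.15833384.
Var(ȳ) = (1 − 0.15833384)·2890/5181 = 0.84166616·0.55780737 = 0.46948759.
SE(ȳ) = √(0.46948759) = 0.6852.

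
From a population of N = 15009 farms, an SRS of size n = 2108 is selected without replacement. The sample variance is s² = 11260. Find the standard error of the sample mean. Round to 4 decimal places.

Under SRS without replacement, Var(ȳ) = (1 − f)·s²/n with f = n/N = 2108/15009 = 0.14044906.
Var(ȳ) = (1 − 0.14044906)·11260/2108 = 0.85955094·5.341556 = 4.5913394.
SE(ȳ) = √(4.5913394) = 2.1427.

2.1427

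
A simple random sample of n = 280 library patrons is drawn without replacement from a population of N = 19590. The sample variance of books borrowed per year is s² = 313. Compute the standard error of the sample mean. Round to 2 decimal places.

1.05

Under SRS without replacement, Var(ȳ) = (1 − f)·s²/n with f = n/N = 280/19590 = 0.01429301.
Var(ȳ) = (1 − 0.01429301)·313/280 = 0.98570699·1.1178571 = 1.1018796.
SE(ȳ) = √(1.1018796) = 1.05.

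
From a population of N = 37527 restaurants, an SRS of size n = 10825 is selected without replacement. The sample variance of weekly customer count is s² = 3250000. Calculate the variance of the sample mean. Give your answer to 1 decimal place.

Under SRS without replacement, Var(ȳ) = (1 − f)·s²/n with f = n/N = 10825/37527 = 0.28845898.
Var(ȳ) = (1 − 0.28845898)·3250000/10825 = 0.71154102·300.23095 = 213.62664.

213.6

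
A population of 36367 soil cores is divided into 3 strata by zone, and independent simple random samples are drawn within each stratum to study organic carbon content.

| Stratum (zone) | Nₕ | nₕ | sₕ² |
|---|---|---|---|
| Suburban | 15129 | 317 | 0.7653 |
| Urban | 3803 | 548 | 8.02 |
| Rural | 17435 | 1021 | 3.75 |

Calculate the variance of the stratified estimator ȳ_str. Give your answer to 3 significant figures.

Var(ȳ_str) = Σₕ Wₕ²(1 − fₕ)sₕ²/nₕ with Wₕ = Nₕ/N, N = 36367.
Suburban: Wₕ = 0.41600902; term = 0.41600902²·(1 − 0.02095314)·0.7653/317 = 4.0905474 × 10^-4.
Urban: Wₕ = 0.10457283; term = 0.10457283²·(1 − 0.14409677)·8.02/548 = 1.3697969 × 10^-4.
Rural: Wₕ = 0.47941815; term = 0.47941815²·(1 − 0.05856037)·3.75/1021 = 7.9474344 × 10^-4.
Sum = 0.0013407779.

0.00134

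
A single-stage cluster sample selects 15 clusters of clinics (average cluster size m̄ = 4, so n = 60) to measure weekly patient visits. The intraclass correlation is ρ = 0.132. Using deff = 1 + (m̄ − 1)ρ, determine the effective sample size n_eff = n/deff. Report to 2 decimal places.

42.98

deff = 1 + (4 − 1)·0.132 = 1 + 0.396 = 1.396.
n_eff = 60 / 1.396 = 42.98.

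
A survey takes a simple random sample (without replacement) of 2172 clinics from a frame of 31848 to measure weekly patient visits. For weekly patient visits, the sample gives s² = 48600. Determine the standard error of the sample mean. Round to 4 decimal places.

Under SRS without replacement, Var(ȳ) = (1 − f)·s²/n with f = n/N = 2172/31848 = 0.06819894.
Var(ȳ) = (1 − 0.06819894)·48600/2172 = 0.93180106·22.375691 = 20.849692.
SE(ȳ) = √(20.849692) = 4.5661.

4.5661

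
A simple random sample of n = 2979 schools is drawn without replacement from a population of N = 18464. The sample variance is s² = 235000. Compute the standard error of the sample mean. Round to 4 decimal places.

Under SRS without replacement, Var(ȳ) = (1 − f)·s²/n with f = n/N = 2979/18464 = 0.16134099.
Var(ȳ) = (1 − 0.16134099)·235000/2979 = 0.83865901·78.885532 = 66.158062.
SE(ȳ) = √(66.158062) = 8.1338.

8.1338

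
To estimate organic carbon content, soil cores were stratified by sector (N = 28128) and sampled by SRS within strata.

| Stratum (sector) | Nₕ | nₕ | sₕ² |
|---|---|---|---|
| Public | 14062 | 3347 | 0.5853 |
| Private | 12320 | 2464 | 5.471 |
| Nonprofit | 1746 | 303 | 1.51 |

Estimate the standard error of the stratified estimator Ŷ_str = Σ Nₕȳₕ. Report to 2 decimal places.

Var(Ŷ_str) = Σₕ Nₕ²(1 − fₕ)sₕ²/nₕ.
Public: 14062²·(1 − 3347/14062)·0.5853/3347 = 26348.875.
Private: 12320²·(1 − 2464/12320)·5.471/2464 = 269610.88.
Nonprofit: 1746²·(1 − 303/1746)·1.51/303 = 12555.814.
Sum = 308515.57.
SE = √(308515.57) = 555.44.

555.44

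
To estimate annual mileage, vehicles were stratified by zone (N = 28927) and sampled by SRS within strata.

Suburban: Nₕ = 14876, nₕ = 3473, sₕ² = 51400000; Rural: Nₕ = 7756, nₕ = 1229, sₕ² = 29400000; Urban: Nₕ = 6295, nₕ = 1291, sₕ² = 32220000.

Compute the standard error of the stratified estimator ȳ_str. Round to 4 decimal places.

Var(ȳ_str) = Σₕ Wₕ²(1 − fₕ)sₕ²/nₕ with Wₕ = Nₕ/N, N = 28927.
Suburban: Wₕ = 0.51426003; term = 0.51426003²·(1 − 0.23346330)·51400000/3473 = 3000.2458.
Rural: Wₕ = 0.26812321; term = 0.26812321²·(1 − 0.15845797)·29400000/1229 = 1447.2384.
Urban: Wₕ = 0.21761676; term = 0.21761676²·(1 − 0.20508340)·32220000/1291 = 939.51894.
Sum = 5387.0031.
SE = √(5387.0031) = 73.3962.

73.3962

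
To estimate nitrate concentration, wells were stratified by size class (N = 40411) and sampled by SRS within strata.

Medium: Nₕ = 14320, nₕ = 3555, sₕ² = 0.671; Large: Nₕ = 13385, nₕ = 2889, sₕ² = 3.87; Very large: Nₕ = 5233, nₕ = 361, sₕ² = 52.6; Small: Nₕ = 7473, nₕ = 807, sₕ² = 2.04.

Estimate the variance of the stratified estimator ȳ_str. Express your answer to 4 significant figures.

Var(ȳ_str) = Σₕ Wₕ²(1 − fₕ)sₕ²/nₕ with Wₕ = Nₕ/N, N = 40411.
Medium: Wₕ = 0.35435896; term = 0.35435896²·(1 − 0.24825419)·0.671/3555 = 1.7817254 × 10^-5.
Large: Wₕ = 0.33122170; term = 0.33122170²·(1 − 0.21583863)·3.87/2889 = 1.1524084 × 10^-4.
Very large: Wₕ = 0.12949444; term = 0.12949444²·(1 − 0.06898529)·52.6/361 = 0.0022747693.
Small: Wₕ = 0.18492490; term = 0.18492490²·(1 − 0.10798876)·2.04/807 = 7.7111248 × 10^-5.
Sum = 0.0024849386.

0.002485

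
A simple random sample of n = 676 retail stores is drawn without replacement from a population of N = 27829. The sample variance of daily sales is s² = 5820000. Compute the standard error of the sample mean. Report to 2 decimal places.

91.65

Under SRS without replacement, Var(ȳ) = (1 − f)·s²/n with f = n/N = 676/27829 = 0.02429121.
Var(ȳ) = (1 − 0.02429121)·5820000/676 = 0.97570879·8609.4675 = 8400.3331.
SE(ȳ) = √(8400.3331) = 91.65.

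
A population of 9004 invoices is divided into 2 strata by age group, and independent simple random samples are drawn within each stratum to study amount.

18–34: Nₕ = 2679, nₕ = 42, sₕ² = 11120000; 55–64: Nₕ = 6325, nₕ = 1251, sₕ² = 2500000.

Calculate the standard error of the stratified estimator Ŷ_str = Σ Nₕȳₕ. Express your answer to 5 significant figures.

Var(Ŷ_str) = Σₕ Nₕ²(1 − fₕ)sₕ²/nₕ.
18–34: 2679²·(1 − 42/2679)·11120000/42 = 1.8704166 × 10^12.
55–64: 6325²·(1 − 1251/6325)·2500000/1251 = 6.4134792 × 10^10.
Sum = 1.9345514 × 10^12.
SE = √(1.9345514 × 10^12) = 1.3909 × 10^6.

1.3909 × 10^6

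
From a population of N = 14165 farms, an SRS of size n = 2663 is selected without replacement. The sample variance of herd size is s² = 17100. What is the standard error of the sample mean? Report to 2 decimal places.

Under SRS without replacement, Var(ȳ) = (1 − f)·s²/n with f = n/N = 2663/14165 = 0.18799859.
Var(ȳ) = (1 − 0.18799859)·17100/2663 = 0.81200141·6.4213293 = 5.2141285.
SE(ȳ) = √(5.2141285) = 2.28.

2.28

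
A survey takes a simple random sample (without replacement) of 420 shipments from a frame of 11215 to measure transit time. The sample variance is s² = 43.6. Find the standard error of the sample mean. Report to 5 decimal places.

0.31610

Under SRS without replacement, Var(ȳ) = (1 − f)·s²/n with f = n/N = 420/11215 = 0.03744984.
Var(ȳ) = (1 − 0.03744984)·43.6/420 = 0.96255016·0.10380952 = 0.099921873.
SE(ȳ) = √(0.099921873) = 0.31610.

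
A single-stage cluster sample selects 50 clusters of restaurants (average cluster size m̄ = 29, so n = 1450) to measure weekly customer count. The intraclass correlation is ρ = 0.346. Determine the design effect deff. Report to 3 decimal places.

10.688

deff = 1 + (29 − 1)·0.346 = 1 + 9.688 = 10.688.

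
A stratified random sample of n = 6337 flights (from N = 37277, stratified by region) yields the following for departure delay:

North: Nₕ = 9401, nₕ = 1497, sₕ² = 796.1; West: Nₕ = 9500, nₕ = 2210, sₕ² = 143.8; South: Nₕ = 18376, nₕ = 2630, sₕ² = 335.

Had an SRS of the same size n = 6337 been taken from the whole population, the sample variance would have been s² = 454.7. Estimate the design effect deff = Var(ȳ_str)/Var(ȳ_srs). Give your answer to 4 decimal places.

Var(ȳ_str) = Σ Wₕ²(1−fₕ)sₕ²/nₕ with Wₕ = Nₕ/37277:
  North: (9401/37277)²·(1−1497/9401)·796.1/1497 = 0.028437073
  West: (9500/37277)²·(1−2210/9500)·143.8/2210 = 0.003242917
  South: (18376/37277)²·(1−2630/18376)·335/2630 = 0.02652335
  → Var(ȳ_str) = 0.05820334.
Var(ȳ_srs) = (1 − 6337/37277)·454.7/6337 = 0.059555326.
deff = 0.05820334 / 0.059555326 = 0.9773.

0.9773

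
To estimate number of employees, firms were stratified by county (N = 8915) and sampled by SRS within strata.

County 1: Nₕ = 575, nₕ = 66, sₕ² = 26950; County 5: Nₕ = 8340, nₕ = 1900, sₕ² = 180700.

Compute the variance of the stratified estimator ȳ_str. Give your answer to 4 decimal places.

Var(ȳ_str) = Σₕ Wₕ²(1 − fₕ)sₕ²/nₕ with Wₕ = Nₕ/N, N = 8915.
County 1: Wₕ = 0.06449804; term = 0.06449804²·(1 − 0.11478261)·26950/66 = 1.5036881.
County 5: Wₕ = 0.93550196; term = 0.93550196²·(1 − 0.22781775)·180700/1900 = 64.27081.
Sum = 65.774498.

65.7745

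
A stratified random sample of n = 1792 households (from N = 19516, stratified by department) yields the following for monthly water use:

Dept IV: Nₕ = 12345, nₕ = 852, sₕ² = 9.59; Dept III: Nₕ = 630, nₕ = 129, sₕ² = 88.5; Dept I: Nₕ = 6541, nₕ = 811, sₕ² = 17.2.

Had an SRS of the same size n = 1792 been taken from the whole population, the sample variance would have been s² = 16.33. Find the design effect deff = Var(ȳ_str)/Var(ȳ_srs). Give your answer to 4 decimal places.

0.8275

Var(ȳ_str) = Σ Wₕ²(1−fₕ)sₕ²/nₕ with Wₕ = Nₕ/19516:
  Dept IV: (12345/19516)²·(1−852/12345)·9.59/852 = 0.0041929713
  Dept III: (630/19516)²·(1−129/630)·88.5/129 = 5.6852585 × 10^-4
  Dept I: (6541/19516)²·(1−811/6541)·17.2/811 = 0.002087011
  → Var(ȳ_str) = 0.0068485082.
Var(ȳ_srs) = (1 − 1792/19516)·16.33/1792 = 0.0082759739.
deff = 0.0068485082 / 0.0082759739 = 0.8275.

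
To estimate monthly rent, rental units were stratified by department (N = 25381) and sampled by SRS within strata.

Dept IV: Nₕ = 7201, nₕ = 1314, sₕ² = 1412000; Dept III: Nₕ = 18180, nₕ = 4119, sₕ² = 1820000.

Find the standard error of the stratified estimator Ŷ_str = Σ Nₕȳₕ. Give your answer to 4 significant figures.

Var(Ŷ_str) = Σₕ Nₕ²(1 − fₕ)sₕ²/nₕ.
Dept IV: 7201²·(1 − 1314/7201)·1412000/1314 = 4.5553964 × 10^10.
Dept III: 18180²·(1 − 4119/18180)·1820000/4119 = 1.129509 × 10^11.
Sum = 1.5850486 × 10^11.
SE = √(1.5850486 × 10^11) = 398100.

398100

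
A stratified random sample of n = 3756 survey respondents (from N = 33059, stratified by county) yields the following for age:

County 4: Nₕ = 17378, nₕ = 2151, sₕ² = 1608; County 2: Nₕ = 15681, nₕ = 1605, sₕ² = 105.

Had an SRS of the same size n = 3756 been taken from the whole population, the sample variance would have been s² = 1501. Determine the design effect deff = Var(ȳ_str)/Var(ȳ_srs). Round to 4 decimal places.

Var(ȳ_str) = Σ Wₕ²(1−fₕ)sₕ²/nₕ with Wₕ = Nₕ/33059:
  County 4: (17378/33059)²·(1−2151/17378)·1608/2151 = 0.18100074
  County 2: (15681/33059)²·(1−1605/15681)·105/1605 = 0.013212587
  → Var(ȳ_str) = 0.19421333.
Var(ȳ_srs) = (1 − 3756/33059)·1501/3756 = 0.35422359.
deff = 0.19421333 / 0.35422359 = 0.5483.

0.5483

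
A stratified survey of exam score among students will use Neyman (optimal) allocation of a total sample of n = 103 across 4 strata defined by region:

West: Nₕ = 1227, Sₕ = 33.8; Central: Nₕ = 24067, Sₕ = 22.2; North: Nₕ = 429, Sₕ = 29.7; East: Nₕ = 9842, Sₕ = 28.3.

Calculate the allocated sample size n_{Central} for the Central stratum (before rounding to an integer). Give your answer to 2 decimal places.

Neyman allocation: nₕ = n·NₕSₕ / Σⱼ NⱼSⱼ.
Σ NⱼSⱼ = 1227·33.8 + 24067·22.2 + 429·29.7 + 9842·28.3 = 867029.9.
n_{Central} = 103·24067·22.2 / 867029.9 = 63.47.

63.47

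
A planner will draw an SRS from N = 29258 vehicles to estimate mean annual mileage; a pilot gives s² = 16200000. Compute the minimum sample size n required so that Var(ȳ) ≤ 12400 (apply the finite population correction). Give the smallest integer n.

1251

Without fpc, n₀ = s²/D = 16200000/12400 = 1306.4516.
With fpc, (1 − n/N)·s²/n ≤ D requires n ≥ n₀/(1 + n₀/N) = 1306.4516/(1 + 1306.4516/29258) = 1250.6084.
Rounding up, n = 1251.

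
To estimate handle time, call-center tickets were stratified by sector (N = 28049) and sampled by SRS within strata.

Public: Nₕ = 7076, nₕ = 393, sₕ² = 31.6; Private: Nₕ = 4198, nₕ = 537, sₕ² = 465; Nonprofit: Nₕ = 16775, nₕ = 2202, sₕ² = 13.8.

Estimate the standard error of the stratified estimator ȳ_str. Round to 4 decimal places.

0.1539

Var(ȳ_str) = Σₕ Wₕ²(1 − fₕ)sₕ²/nₕ with Wₕ = Nₕ/N, N = 28049.
Public: Wₕ = 0.25227281; term = 0.25227281²·(1 − 0.05553985)·31.6/393 = 0.0048330251.
Private: Wₕ = 0.14966665; term = 0.14966665²·(1 − 0.12791806)·465/537 = 0.016915548.
Nonprofit: Wₕ = 0.59806054; term = 0.59806054²·(1 − 0.13126677)·13.8/2202 = 0.0019473253.
Sum = 0.023695898.
SE = √(0.023695898) = 0.1539.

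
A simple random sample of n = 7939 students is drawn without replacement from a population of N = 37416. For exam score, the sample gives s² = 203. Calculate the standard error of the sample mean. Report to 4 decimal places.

0.1419

Under SRS without replacement, Var(ȳ) = (1 − f)·s²/n with f = n/N = 7939/37416 = 0.21218195.
Var(ȳ) = (1 − 0.21218195)·203/7939 = 0.78781805·0.025569971 = 0.020144485.
SE(ȳ) = √(0.020144485) = 0.1419.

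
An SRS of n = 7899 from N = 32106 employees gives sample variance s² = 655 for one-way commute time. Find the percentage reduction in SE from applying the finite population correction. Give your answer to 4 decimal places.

f = n/N = 7899/32106 = 0.24602878.
SE_no-fpc = √(s²/n) = 0.28796161; SE_fpc = √((1−f)s²/n) = 0.25004143.
Ratio = √(1−f) = 0.86831516. Reduction = 100·(1 − 0.86831516) = 13.1685%.

13.1685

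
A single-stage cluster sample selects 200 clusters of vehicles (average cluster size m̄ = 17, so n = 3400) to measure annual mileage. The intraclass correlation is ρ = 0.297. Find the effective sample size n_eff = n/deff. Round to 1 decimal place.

deff = 1 + (17 − 1)·0.297 = 1 + 4.752 = 5.752.
n_eff = 3400 / 5.752 = 591.1.

591.1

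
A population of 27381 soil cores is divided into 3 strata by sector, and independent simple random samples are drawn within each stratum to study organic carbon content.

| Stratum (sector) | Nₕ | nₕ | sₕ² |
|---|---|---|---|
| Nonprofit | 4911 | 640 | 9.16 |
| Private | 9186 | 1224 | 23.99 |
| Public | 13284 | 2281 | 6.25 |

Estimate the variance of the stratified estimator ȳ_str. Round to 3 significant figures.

Var(ȳ_str) = Σₕ Wₕ²(1 − fₕ)sₕ²/nₕ with Wₕ = Nₕ/N, N = 27381.
Nonprofit: Wₕ = 0.17935795; term = 0.17935795²·(1 − 0.13031969)·9.16/640 = 4.0042058 × 10^-4.
Private: Wₕ = 0.33548811; term = 0.33548811²·(1 − 0.13324624)·23.99/1224 = 0.0019120482.
Public: Wₕ = 0.48515394; term = 0.48515394²·(1 − 0.17171033)·6.25/2281 = 5.3419043 × 10^-4.
Sum = 0.0028466592.

0.00285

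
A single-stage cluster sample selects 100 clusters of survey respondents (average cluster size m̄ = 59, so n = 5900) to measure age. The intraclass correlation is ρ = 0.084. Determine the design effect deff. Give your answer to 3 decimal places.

deff = 1 + (59 − 1)·0.084 = 1 + 4.872 = 5.872.

5.872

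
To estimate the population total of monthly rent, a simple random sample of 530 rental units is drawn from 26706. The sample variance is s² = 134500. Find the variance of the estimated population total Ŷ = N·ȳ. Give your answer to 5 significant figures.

1.7740 × 10^11

Var(Ŷ) = N²·Var(ȳ) = N²·(1 − n/N)·s²/n.
f = 530/26706 = 0.01984573; Var(ȳ) = 0.98015427·134500/530 = 248.73726.
Var(Ŷ) = 26706² · 248.73726 = 1.7740201 × 10^11.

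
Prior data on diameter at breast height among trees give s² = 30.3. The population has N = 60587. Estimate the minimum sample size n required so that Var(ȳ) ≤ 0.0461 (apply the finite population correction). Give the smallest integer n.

Without fpc, n₀ = s²/D = 30.3/0.0461 = 657.2668.
With fpc, (1 − n/N)·s²/n ≤ D requires n ≥ n₀/(1 + n₀/N) = 657.2668/(1 + 657.2668/60587) = 650.2131.
Rounding up, n = 651.

651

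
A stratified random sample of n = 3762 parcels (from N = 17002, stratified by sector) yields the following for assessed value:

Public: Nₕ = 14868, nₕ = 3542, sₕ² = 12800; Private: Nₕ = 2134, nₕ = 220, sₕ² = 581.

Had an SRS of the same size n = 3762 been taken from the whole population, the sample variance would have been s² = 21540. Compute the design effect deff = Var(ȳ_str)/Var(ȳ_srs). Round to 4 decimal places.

0.4805

Var(ȳ_str) = Σ Wₕ²(1−fₕ)sₕ²/nₕ with Wₕ = Nₕ/17002:
  Public: (14868/17002)²·(1−3542/14868)·12800/3542 = 2.1051861
  Private: (2134/17002)²·(1−220/2134)·581/220 = 0.037315544
  → Var(ȳ_str) = 2.1425016.
Var(ȳ_srs) = (1 − 3762/17002)·21540/3762 = 4.4587681.
deff = 2.1425016 / 4.4587681 = 0.4805.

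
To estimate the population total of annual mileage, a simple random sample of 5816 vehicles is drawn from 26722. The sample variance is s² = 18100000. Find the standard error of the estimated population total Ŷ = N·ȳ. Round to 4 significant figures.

Var(Ŷ) = N²·Var(ȳ) = N²·(1 − n/N)·s²/n.
f = 5816/26722 = 0.21764838; Var(ȳ) = 0.78235162·18100000/5816 = 2434.76.
Var(Ŷ) = 26722² · 2434.76 = 1.7385776 × 10^12.
SE(Ŷ) = √(1.7385776 × 10^12) = 1.319 × 10^6.

1.319 × 10^6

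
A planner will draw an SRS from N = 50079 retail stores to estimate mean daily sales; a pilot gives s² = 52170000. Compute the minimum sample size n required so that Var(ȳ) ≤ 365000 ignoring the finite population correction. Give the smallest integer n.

143

Without fpc, n₀ = s²/D = 52170000/365000 = 142.9315.
Rounding up, n = 143.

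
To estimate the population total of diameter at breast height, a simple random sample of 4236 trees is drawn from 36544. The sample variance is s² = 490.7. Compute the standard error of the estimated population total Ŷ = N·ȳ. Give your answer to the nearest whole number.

Var(Ŷ) = N²·Var(ȳ) = N²·(1 − n/N)·s²/n.
f = 4236/36544 = 0.11591506; Var(ȳ) = 0.88408494·490.7/4236 = 0.10241277.
Var(Ŷ) = 36544² · 0.10241277 = 1.3676856 × 10^8.
SE(Ŷ) = √(1.3676856 × 10^8) = 11695.

11695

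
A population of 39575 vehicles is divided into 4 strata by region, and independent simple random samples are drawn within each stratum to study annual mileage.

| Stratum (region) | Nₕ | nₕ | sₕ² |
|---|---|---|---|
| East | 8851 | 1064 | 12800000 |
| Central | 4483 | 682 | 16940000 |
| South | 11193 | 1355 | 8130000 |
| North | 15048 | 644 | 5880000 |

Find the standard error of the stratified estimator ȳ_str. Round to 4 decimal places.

Var(ȳ_str) = Σₕ Wₕ²(1 − fₕ)sₕ²/nₕ with Wₕ = Nₕ/N, N = 39575.
East: Wₕ = 0.22365130; term = 0.22365130²·(1 − 0.12021241)·12800000/1064 = 529.40618.
Central: Wₕ = 0.11327858; term = 0.11327858²·(1 − 0.15213027)·16940000/682 = 270.24259.
South: Wₕ = 0.28283007; term = 0.28283007²·(1 − 0.12105780)·8130000/1355 = 421.85454.
North: Wₕ = 0.38024005; term = 0.38024005²·(1 − 0.04279638)·5880000/644 = 1263.6055.
Sum = 2485.1088.
SE = √(2485.1088) = 49.8509.

49.8509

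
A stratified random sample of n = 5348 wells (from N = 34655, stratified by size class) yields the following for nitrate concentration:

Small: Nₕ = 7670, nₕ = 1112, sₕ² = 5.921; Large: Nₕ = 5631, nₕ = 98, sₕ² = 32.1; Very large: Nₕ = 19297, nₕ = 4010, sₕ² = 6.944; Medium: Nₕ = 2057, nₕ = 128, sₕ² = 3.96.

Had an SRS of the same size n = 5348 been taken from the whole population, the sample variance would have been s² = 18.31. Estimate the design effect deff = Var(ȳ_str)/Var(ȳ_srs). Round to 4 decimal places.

Var(ȳ_str) = Σ Wₕ²(1−fₕ)sₕ²/nₕ with Wₕ = Nₕ/34655:
  Small: (7670/34655)²·(1−1112/7670)·5.921/1112 = 2.2301047 × 10^-4
  Large: (5631/34655)²·(1−98/5631)·32.1/98 = 0.0084975425
  Very large: (19297/34655)²·(1−4010/19297)·6.944/4010 = 4.2534918 × 10^-4
  Medium: (2057/34655)²·(1−128/2057)·3.96/128 = 1.0221625 × 10^-4
  → Var(ȳ_str) = 0.0092481184.
Var(ȳ_srs) = (1 − 5348/34655)·18.31/5348 = 0.0028953589.
deff = 0.0092481184 / 0.0028953589 = 3.1941.

3.1941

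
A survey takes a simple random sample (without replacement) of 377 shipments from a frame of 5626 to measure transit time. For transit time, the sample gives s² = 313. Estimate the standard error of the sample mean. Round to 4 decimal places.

Under SRS without replacement, Var(ȳ) = (1 − f)·s²/n with f = n/N = 377/5626 = 0.06701031.
Var(ȳ) = (1 − 0.06701031)·313/377 = 0.93298969·0.83023873 = 0.77460417.
SE(ȳ) = √(0.77460417) = 0.8801.

0.8801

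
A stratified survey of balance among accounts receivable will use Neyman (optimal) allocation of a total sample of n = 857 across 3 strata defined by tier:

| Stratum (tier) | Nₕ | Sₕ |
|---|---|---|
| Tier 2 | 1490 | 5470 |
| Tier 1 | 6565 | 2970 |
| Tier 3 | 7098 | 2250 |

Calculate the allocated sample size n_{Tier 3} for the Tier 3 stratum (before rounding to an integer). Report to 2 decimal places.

Neyman allocation: nₕ = n·NₕSₕ / Σⱼ NⱼSⱼ.
Σ NⱼSⱼ = 1490·5470 + 6565·2970 + 7098·2250 = 4.361885 × 10^7.
n_{Tier 3} = 857·7098·2250 / (4.361885 × 10^7) = 313.78.

313.78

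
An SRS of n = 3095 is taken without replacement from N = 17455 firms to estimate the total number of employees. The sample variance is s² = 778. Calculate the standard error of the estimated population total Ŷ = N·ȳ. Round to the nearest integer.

Var(Ŷ) = N²·Var(ȳ) = N²·(1 − n/N)·s²/n.
f = 3095/17455 = 0.17731309; Var(ȳ) = 0.82268691·778/3095 = 0.20680143.
Var(Ŷ) = 17455² · 0.20680143 = 6.3007644 × 10^7.
SE(Ŷ) = √(6.3007644 × 10^7) = 7938.

7938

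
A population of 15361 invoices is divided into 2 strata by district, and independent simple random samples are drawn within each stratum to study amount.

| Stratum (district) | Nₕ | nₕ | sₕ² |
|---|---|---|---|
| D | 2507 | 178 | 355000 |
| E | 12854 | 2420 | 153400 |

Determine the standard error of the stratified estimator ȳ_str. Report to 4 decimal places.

9.2401

Var(ȳ_str) = Σₕ Wₕ²(1 − fₕ)sₕ²/nₕ with Wₕ = Nₕ/N, N = 15361.
D: Wₕ = 0.16320552; term = 0.16320552²·(1 − 0.07100120)·355000/178 = 49.350686.
E: Wₕ = 0.83679448; term = 0.83679448²·(1 − 0.18826824)·153400/2420 = 36.029658.
Sum = 85.380344.
SE = √(85.380344) = 9.2401.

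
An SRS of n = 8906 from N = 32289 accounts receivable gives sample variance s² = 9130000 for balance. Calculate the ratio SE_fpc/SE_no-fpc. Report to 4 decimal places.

f = n/N = 8906/32289 = 0.27582149.
SE_no-fpc = √(s²/n) = 32.017988; SE_fpc = √((1−f)s²/n) = 27.246885.
Ratio = √(1−f) = 0.85098679.

0.8510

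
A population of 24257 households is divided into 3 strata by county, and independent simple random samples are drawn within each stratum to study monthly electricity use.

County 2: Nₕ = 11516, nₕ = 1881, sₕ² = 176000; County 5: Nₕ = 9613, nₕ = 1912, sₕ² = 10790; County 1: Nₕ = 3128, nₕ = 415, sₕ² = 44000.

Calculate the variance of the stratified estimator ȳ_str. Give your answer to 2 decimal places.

Var(ȳ_str) = Σₕ Wₕ²(1 − fₕ)sₕ²/nₕ with Wₕ = Nₕ/N, N = 24257.
County 2: Wₕ = 0.47474956; term = 0.47474956²·(1 − 0.16333796)·176000/1881 = 17.644245.
County 5: Wₕ = 0.39629798; term = 0.39629798²·(1 − 0.19889733)·10790/1912 = 0.7100116.
County 1: Wₕ = 0.12895247; term = 0.12895247²·(1 − 0.13267263)·44000/415 = 1.5291389.
Sum = 19.883396.

19.88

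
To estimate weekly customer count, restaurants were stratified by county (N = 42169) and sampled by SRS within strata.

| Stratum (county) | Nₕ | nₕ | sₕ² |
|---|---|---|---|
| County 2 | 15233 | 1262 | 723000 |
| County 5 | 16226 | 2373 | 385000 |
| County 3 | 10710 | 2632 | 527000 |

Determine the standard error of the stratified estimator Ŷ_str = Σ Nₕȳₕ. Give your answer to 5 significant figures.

419190

Var(Ŷ_str) = Σₕ Nₕ²(1 − fₕ)sₕ²/nₕ.
County 2: 15233²·(1 − 1262/15233)·723000/1262 = 1.2192475 × 10^11.
County 5: 16226²·(1 − 2373/16226)·385000/2373 = 3.6468533 × 10^10.
County 3: 10710²·(1 − 2632/10710)·527000/2632 = 1.7322798 × 10^10.
Sum = 1.7571608 × 10^11.
SE = √(1.7571608 × 10^11) = 419190.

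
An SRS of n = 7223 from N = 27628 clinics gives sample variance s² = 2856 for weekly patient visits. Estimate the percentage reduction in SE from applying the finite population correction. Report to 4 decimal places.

f = n/N = 7223/27628 = 0.26143767.
SE_no-fpc = √(s²/n) = 0.62881124; SE_fpc = √((1−f)s²/n) = 0.54039817.
Ratio = √(1−f) = 0.85939649. Reduction = 100·(1 − 0.85939649) = 14.0604%.

14.0604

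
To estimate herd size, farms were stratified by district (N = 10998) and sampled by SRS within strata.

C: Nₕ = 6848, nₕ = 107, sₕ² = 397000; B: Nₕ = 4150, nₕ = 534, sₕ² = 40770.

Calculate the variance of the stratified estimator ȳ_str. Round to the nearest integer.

1425

Var(ȳ_str) = Σₕ Wₕ²(1 − fₕ)sₕ²/nₕ with Wₕ = Nₕ/N, N = 10998.
C: Wₕ = 0.62265867; term = 0.62265867²·(1 − 0.01562500)·397000/107 = 1416.0134.
B: Wₕ = 0.37734133; term = 0.37734133²·(1 − 0.12867470)·40770/534 = 9.4721495.
Sum = 1425.4855.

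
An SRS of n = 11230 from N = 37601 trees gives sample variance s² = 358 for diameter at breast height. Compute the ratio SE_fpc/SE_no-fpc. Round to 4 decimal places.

0.8375

f = n/N = 11230/37601 = 0.29866227.
SE_no-fpc = √(s²/n) = 0.17854662; SE_fpc = √((1−f)s²/n) = 0.14952549.
Ratio = √(1−f) = 0.83745909.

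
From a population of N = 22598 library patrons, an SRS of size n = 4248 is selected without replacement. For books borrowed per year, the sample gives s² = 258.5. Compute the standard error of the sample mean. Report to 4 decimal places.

Under SRS without replacement, Var(ȳ) = (1 − f)·s²/n with f = n/N = 4248/22598 = 0.18798124.
Var(ȳ) = (1 − 0.18798124)·258.5/4248 = 0.81201876·0.060852166 = 0.0494131.
SE(ȳ) = √(0.0494131) = 0.2223.

0.2223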